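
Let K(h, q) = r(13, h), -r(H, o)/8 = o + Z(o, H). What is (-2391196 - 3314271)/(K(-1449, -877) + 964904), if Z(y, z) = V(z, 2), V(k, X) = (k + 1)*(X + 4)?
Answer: -5705467/975824 ≈ -5.8468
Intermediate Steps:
V(k, X) = (1 + k)*(4 + X)
Z(y, z) = 6 + 6*z (Z(y, z) = 4 + 2 + 4*z + 2*z = 6 + 6*z)
r(H, o) = -48 - 48*H - 8*o (r(H, o) = -8*(o + (6 + 6*H)) = -8*(6 + o + 6*H) = -48 - 48*H - 8*o)
K(h, q) = -672 - 8*h (K(h, q) = -48 - 48*13 - 8*h = -48 - 624 - 8*h = -672 - 8*h)
(-2391196 - 3314271)/(K(-1449, -877) + 964904) = (-2391196 - 3314271)/((-672 - 8*(-1449)) + 964904) = -5705467/((-672 + 11592) + 964904) = -5705467/(10920 + 964904) = -5705467/975824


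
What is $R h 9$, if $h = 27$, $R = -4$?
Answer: $-972$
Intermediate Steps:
$R h 9 = \left(-4\right) 27 \cdot 9 = \left(-108\right) 9 = -972$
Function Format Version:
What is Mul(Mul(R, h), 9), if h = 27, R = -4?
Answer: -972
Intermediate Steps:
Mul(Mul(R, h), 9) = Mul(Mul(-4, 27), 9) = Mul(-108, 9) = -972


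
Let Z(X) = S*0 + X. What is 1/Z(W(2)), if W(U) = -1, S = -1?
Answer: -1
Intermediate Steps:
Z(X) = X (Z(X) = -1*0 + X = 0 + X = X)
1/Z(W(2)) = 1/(-1) = -1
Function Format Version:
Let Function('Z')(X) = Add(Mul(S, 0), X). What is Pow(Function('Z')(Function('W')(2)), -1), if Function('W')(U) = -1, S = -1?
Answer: -1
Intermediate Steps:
Function('Z')(X) = X (Function('Z')(X) = Add(Mul(-1, 0), X) = Add(0, X) = X)
Pow(Function('Z')(Function('W')(2)), -1) = Pow(-1, -1) = -1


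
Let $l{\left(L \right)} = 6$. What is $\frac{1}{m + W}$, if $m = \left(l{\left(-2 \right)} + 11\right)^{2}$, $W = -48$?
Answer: $\frac{1}{241} \approx 0.0041494$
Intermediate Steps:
$m = 289$ ($m = \left(6 + 11\right)^{2} = 17^{2} = 289$)
$\frac{1}{m + W} = \frac{1}{289 - 48} = \frac{1}{241}$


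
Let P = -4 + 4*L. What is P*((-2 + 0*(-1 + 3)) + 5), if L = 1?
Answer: 0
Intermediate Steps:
P = 0 (P = -4 + 4*1 = -4 + 4 = 0)
P*((-2 + 0*(-1 + 3)) + 5) = 0*((-2 + 0*(-1 + 3)) + 5) = 0*((-2 + 0*2) + 5) = 0*((-2 + 0) + 5) = 0*(-2 + 5) = 0*3 = 0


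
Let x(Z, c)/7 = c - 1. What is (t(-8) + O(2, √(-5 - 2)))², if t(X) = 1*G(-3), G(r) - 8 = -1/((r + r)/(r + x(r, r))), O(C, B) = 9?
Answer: 5041/36 ≈ 140.03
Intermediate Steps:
x(Z, c) = -7 + 7*c (x(Z, c) = 7*(c - 1) = 7*(-1 + c) = -7 + 7*c)
G(r) = 8 - (-7 + 8*r)/(2*r) (G(r) = 8 - 1/((r + r)/(r + (-7 + 7*r))) = 8 - 1/((2*r)/(-7 + 8*r)) = 8 - 1/(2*r/(-7 + 8*r)) = 8 - (-7 + 8*r)/(2*r))
t(X) = 17/6 (t(X) = 1*(4 + (7/2)/(-3)) = 1*(4 + (7/2)*(-⅓)) = 1*(4 - 7/6) = 1*(17/6) = 17/6)
(t(-8) + O(2, √(-5 - 2)))² = (17/6 + 9)² = (71/6)² = 5041/36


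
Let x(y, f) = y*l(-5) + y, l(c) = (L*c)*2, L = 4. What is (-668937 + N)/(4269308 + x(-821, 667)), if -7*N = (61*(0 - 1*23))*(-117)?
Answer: -4846710/30109289 ≈ -0.16097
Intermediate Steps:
l(c) = 8*c (l(c) = (4*c)*2 = 8*c)
N = -164151/7 (N = -61*(0 - 1*23)*(-117)/7 = -61*(0 - 23)*(-117)/7 = -61*(-23)*(-117)/7 = -(-1403)*(-117)/7 = -⅐*164151 = -164151/7 ≈ -23450.)
x(y, f) = -39*y (x(y, f) = y*(8*(-5)) + y = y*(-40) + y = -40*y + y = -39*y)
(-668937 + N)/(4269308 + x(-821, 667)) = (-668937 - 164151/7)/(4269308 - 39*(-821)) = -4846710/(7*(4269308 + 32019)) = -4846710/7/4301327 = -4846710/7*1/4301327 = -4846710/30109289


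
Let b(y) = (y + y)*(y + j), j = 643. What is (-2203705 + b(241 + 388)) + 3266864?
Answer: 2663335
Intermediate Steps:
b(y) = 2*y*(643 + y) (b(y) = (y + y)*(y + 643) = (2*y)*(643 + y) = 2*y*(643 + y))
(-2203705 + b(241 + 388)) + 3266864 = (-2203705 + 2*(241 + 388)*(643 + (241 + 388))) + 3266864 = (-2203705 + 2*629*(643 + 629)) + 3266864 = (-2203705 + 2*629*1272) + 3266864 = (-2203705 + 1600176) + 3266864 = -603529 + 3266864 = 2663335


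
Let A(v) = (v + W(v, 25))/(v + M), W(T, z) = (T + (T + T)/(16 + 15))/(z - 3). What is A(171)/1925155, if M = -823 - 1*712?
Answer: -2223/32561301608 ≈ -6.8271e-8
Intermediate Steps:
W(T, z) = 33*T/(31*(-3 + z)) (W(T, z) = (T + (2*T)/31)/(-3 + z) = (T + (2*T)*(1/31))/(-3 + z) = (T + 2*T/31)/(-3 + z) = (33*T/31)/(-3 + z) = 33*T/(31*(-3 + z)))
M = -1535 (M = -823 - 712 = -1535)
A(v) = 65*v/(62*(-1535 + v)) (A(v) = (v + 33*v/(31*(-3 + 25)))/(v - 1535) = (v + (33/31)*v/22)/(-1535 + v) = (v + (33/31)*v*(1/22))/(-1535 + v) = (v + 3*v/62)/(-1535 + v) = (65*v/62)/(-1535 + v) = 65*v/(62*(-1535 + v)))
A(171)/1925155 = ((65/62)*171/(-1535 + 171))/1925155 = ((65/62)*171/(-1364))*(1/1925155) = ((65/62)*171*(-1/1364))*(1/1925155) = -11115/84568*1/1925155 = -2223/32561301608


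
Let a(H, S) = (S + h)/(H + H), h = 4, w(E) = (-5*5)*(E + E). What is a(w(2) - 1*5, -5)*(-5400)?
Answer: -180/7 ≈ -25.714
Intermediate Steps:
w(E) = -50*E
a(H, S) = (4 + S)/(2*H) (a(H, S) = (S + 4)/(H + H) = (4 + S)/((2*H)) = (4 + S)*(1/(2*H)) = (4 + S)/(2*H))
a(w(2) - 1*5, -5)*(-5400) = ((4 - 5)/(2*(-50*2 - 1*5)))*(-5400) = ((1/2)*(-1)/(-100 - 5))*(-5400) = ((1/2)*(-1)/(-105))*(-5400) = ((1/2)*(-1/105)*(-1))*(-5400) = (1/210)*(-5400) = -180/7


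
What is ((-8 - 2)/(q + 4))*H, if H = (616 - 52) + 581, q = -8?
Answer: 5725/2 ≈ 2862.5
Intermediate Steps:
H = 1145 (H = 564 + 581 = 1145)
((-8 - 2)/(q + 4))*H = ((-8 - 2)/(-8 + 4))*1145 = -10/(-4)*1145 = -10*(-¼)*1145 = (5/2)*1145 = 5725/2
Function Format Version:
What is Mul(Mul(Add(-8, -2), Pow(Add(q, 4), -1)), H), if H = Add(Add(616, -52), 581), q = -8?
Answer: Rational(5725, 2) ≈ 2862.5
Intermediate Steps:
H = 1145 (H = Add(564, 581) = 1145)
Mul(Mul(Add(-8, -2), Pow(Add(q, 4), -1)), H) = Mul(Mul(Add(-8, -2), Pow(Add(-8, 4), -1)), 1145) = Mul(Mul(-10, Pow(-4, -1)), 1145) = Mul(Mul(-10, Rational(-1, 4)), 1145) = Mul(Rational(5, 2), 1145) = Rational(5725, 2)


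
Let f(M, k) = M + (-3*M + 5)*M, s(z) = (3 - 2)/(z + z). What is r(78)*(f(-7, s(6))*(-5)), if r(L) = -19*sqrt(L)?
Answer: -17955*sqrt(78) ≈ -1.5857e+5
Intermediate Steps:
s(z) = 1/(2*z)
f(M, k) = M + M*(5 - 3*M) (f(M, k) = M + (5 - 3*M)*M = M + M*(5 - 3*M))
r(78)*(f(-7, s(6))*(-5)) = (-19*sqrt(78))*((3*(-7)*(2 - 1*(-7)))*(-5)) = (-19*sqrt(78))*((3*(-7)*(2 + 7))*(-5)) = (-19*sqrt(78))*((3*(-7)*9)*(-5)) = (-19*sqrt(78))*(-189*(-5)) = -19*sqrt(78)*945 = -17955*sqrt(78)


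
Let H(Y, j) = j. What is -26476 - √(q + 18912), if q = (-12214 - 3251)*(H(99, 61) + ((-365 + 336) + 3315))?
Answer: -26476 - I*√51742443 ≈ -26476.0 - 7193.2*I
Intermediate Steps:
q = -51761355 (q = (-12214 - 3251)*(61 + ((-365 + 336) + 3315)) = -15465*(61 + (-29 + 3315)) = -15465*(61 + 3286) = -15465*3347 = -51761355)
-26476 - √(q + 18912) = -26476 - √(-51761355 + 18912) = -26476 - √(-51742443) = -26476 - I*√51742443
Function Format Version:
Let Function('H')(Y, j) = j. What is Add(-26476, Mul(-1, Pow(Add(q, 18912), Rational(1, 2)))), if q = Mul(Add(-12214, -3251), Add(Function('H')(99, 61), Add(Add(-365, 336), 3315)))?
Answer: Add(-26476, Mul(-1, I, Pow(51742443, Rational(1, 2)))) ≈ Add(-26476., Mul(-7193.2, I))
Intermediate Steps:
q = -51761355 (q = Mul(Add(-12214, -3251), Add(61, Add(Add(-365, 336), 3315))) = Mul(-15465, Add(61, Add(-29, 3315))) = Mul(-15465, Add(61, 3286)) = Mul(-15465, 3347) = -51761355)
Add(-26476, Mul(-1, Pow(Add(q, 18912), Rational(1, 2)))) = Add(-26476, Mul(-1, Pow(Add(-51761355, 18912), Rational(1, 2)))) = Add(-26476, Mul(-1, Pow(-51742443, Rational(1, 2)))) = Add(-26476, Mul(-1, Mul(I, Pow(51742443, Rational(1, 2))))) = Add(-26476, Mul(-1, I, Pow(51742443, Rational(1, 2))))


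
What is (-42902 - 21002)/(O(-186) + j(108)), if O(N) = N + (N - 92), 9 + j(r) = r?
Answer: 63904/365 ≈ 175.08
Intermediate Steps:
j(r) = -9 + r
O(N) = -92 + 2*N (O(N) = N + (-92 + N) = -92 + 2*N)
(-42902 - 21002)/(O(-186) + j(108)) = (-42902 - 21002)/((-92 + 2*(-186)) + (-9 + 108)) = -63904/((-92 - 372) + 99) = -63904/(-464 + 99) = -63904/(-365) = -63904*(-1/365) = 63904/365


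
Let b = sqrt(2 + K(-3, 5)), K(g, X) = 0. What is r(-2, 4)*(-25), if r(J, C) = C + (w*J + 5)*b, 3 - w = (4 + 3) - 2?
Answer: -100 - 225*sqrt(2) ≈ -418.20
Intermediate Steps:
w = -2 (w = 3 - ((4 + 3) - 2) = 3 - (7 - 2) = 3 - 1*5 = 3 - 5 = -2)
b = sqrt(2) (b = sqrt(2 + 0) = sqrt(2) ≈ 1.4142)
r(J, C) = C + sqrt(2)*(5 - 2*J) (r(J, C) = C + (-2*J + 5)*sqrt(2) = C + (5 - 2*J)*sqrt(2) = C + sqrt(2)*(5 - 2*J))
r(-2, 4)*(-25) = (4 + 5*sqrt(2) - 2*(-2)*sqrt(2))*(-25) = (4 + 5*sqrt(2) + 4*sqrt(2))*(-25) = (4 + 9*sqrt(2))*(-25) = -100 - 225*sqrt(2)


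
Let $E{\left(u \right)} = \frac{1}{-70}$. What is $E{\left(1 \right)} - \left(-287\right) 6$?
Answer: $\frac{120539}{70} \approx 1722.0$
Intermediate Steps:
$E{\left(u \right)} = - \frac{1}{70}$
$E{\left(1 \right)} - \left(-287\right) 6 = - \frac{1}{70} - \left(-287\right) 6 = - \frac{1}{70} - -1722 = - \frac{1}{70} + 1722 = \frac{120539}{70}$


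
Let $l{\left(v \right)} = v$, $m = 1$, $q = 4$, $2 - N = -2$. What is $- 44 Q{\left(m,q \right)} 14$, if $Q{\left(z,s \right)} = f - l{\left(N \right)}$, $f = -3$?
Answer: $4312$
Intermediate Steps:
$N = 4$ ($N = 2 - -2 = 2 + 2 = 4$)
$Q{\left(z,s \right)} = -7$ ($Q{\left(z,s \right)} = -3 - 4 = -7$)
$- 44 Q{\left(m,q \right)} 14 = \left(-44\right) \left(-7\right) 14 = 308 \cdot 14 = 4312$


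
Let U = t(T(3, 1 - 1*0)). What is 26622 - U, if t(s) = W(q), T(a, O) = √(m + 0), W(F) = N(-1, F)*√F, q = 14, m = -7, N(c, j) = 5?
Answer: 26622 - 5*√14 ≈ 26603.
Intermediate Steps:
W(F) = 5*√F
T(a, O) = I*√7 (T(a, O) = √(-7 + 0) = √(-7) = I*√7)
t(s) = 5*√14
U = 5*√14 ≈ 18.708
26622 - U = 26622 - 5*√14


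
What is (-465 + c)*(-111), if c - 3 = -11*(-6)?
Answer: 43956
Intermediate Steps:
c = 69 (c = 3 - 11*(-6) = 3 + 66 = 69)
(-465 + c)*(-111) = (-465 + 69)*(-111) = -396*(-111) = 43956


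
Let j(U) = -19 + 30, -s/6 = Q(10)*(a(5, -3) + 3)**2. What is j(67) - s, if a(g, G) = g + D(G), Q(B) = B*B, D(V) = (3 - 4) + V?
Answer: 9611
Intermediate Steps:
D(V) = -1 + V
Q(B) = B**2
a(g, G) = -1 + G + g (a(g, G) = g + (-1 + G) = -1 + G + g)
s = -9600 (s = -6*10**2*((-1 - 3 + 5) + 3)**2 = -600*(1 + 3)**2 = -600*4**2 = -600*16 = -6*1600 = -9600)
j(U) = 11
j(67) - s = 11 - 1*(-9600) = 11 + 9600 = 9611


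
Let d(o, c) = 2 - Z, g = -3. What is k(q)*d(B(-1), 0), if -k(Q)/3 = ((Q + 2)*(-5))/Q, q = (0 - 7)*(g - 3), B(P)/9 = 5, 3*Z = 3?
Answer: 110/7 ≈ 15.714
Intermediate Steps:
Z = 1 (Z = (1/3)*3 = 1)
B(P) = 45 (B(P) = 9*5 = 45)
d(o, c) = 1 (d(o, c) = 2 - 1*1 = 2 - 1 = 1)
q = 42 (q = (0 - 7)*(-3 - 3) = -7*(-6) = 42)
k(Q) = -3*(-10 - 5*Q)/Q (k(Q) = -3*(Q + 2)*(-5)/Q = -3*(2 + Q)*(-5)/Q = -3*(-10 - 5*Q)/Q)
k(q)*d(B(-1), 0) = (15 + 30/42)*1 = (15 + 30*(1/42))*1 = (15 + 5/7)*1 = (110/7)*1 = 110/7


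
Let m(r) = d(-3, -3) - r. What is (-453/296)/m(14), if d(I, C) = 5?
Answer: 151/888 ≈ 0.17005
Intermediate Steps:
m(r) = 5 - r
(-453/296)/m(14) = (-453/296)/(5 - 1*14) = (-453*1/296)/(5 - 14) = -453/296/(-9) = -453/296*(-⅑) = 151/888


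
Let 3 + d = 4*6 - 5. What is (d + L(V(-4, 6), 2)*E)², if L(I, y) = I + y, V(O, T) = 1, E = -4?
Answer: 16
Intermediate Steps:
d = 16 (d = -3 + (4*6 - 5) = -3 + (24 - 5) = -3 + 19 = 16)
(d + L(V(-4, 6), 2)*E)² = (16 + (1 + 2)*(-4))² = (16 + 3*(-4))² = (16 - 12)² = 4² = 16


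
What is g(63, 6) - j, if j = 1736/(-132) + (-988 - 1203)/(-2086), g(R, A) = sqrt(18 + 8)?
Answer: 119003/9834 + sqrt(26) ≈ 17.200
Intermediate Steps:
g(R, A) = sqrt(26)
j = -119003/9834 (j = 1736*(-1/132) - 2191*(-1/2086) = -434/33 + 313/298 = -119003/9834 ≈ -12.101)
g(63, 6) - j = sqrt(26) - 1*(-119003/9834) = sqrt(26) + 119003/9834 = 119003/9834 + sqrt(26)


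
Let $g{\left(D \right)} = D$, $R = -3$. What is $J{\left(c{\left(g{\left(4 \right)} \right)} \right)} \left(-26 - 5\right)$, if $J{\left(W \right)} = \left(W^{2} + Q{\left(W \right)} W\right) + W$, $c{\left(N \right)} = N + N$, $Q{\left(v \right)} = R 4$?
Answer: $744$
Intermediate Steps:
$Q{\left(v \right)} = -12$ ($Q{\left(v \right)} = \left(-3\right) 4 = -12$)
$c{\left(N \right)} = 2 N$
$J{\left(W \right)} = W^{2} - 11 W$ ($J{\left(W \right)} = \left(W^{2} - 12 W\right) + W = W^{2} - 11 W$)
$J{\left(c{\left(g{\left(4 \right)} \right)} \right)} \left(-26 - 5\right) = 2 \cdot 4 \left(-11 + 2 \cdot 4\right) \left(-26 - 5\right) = 8 \left(-11 + 8\right) \left(-31\right) = 8 \left(-3\right) \left(-31\right) = \left(-24\right) \left(-31\right) = 744$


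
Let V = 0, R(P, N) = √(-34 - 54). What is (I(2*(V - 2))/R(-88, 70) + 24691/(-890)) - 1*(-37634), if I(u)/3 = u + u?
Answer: 33469569/890 + 6*I*√22/11 ≈ 37606.0 + 2.5584*I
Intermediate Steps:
R(P, N) = 2*I*√22 (R(P, N) = √(-88) = 2*I*√22)
I(u) = 6*u (I(u) = 3*(u + u) = 3*(2*u) = 6*u)
(I(2*(V - 2))/R(-88, 70) + 24691/(-890)) - 1*(-37634) = ((6*(2*(0 - 2)))/((2*I*√22)) + 24691/(-890)) - 1*(-37634) = ((6*(2*(-2)))*(-I*√22/44) + 24691*(-1/890)) + 37634 = ((6*(-4))*(-I*√22/44) - 24691/890) + 37634 = (-(-6)*I*√22/11 - 24691/890) + 37634 = (6*I*√22/11 - 24691/890) + 37634 = (-24691/890 + 6*I*√22/11) + 37634 = 33469569/890 + 6*I*√22/11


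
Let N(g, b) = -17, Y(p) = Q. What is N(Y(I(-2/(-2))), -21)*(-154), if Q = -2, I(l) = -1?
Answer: 2618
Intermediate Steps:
Y(p) = -2
N(Y(I(-2/(-2))), -21)*(-154) = -17*(-154) = 2618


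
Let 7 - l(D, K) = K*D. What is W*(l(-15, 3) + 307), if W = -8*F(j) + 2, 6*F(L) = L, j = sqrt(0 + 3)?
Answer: 718 - 1436*sqrt(3)/3 ≈ -111.07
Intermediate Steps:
j = sqrt(3) ≈ 1.7320
F(L) = L/6
W = 2 - 4*sqrt(3)/3 (W = -4*sqrt(3)/3 + 2 = 2 - 4*sqrt(3)/3 ≈ -0.30940)
l(D, K) = 7 - D*K (l(D, K) = 7 - K*D = 7 - D*K)
W*(l(-15, 3) + 307) = (2 - 4*sqrt(3)/3)*((7 - 1*(-15)*3) + 307) = (2 - 4*sqrt(3)/3)*((7 + 45) + 307) = (2 - 4*sqrt(3)/3)*(52 + 307) = (2 - 4*sqrt(3)/3)*359 = 718 - 1436*sqrt(3)/3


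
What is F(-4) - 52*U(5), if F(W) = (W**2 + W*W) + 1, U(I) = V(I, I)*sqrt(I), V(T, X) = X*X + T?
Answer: 33 - 1560*sqrt(5) ≈ -3455.3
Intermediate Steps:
V(T, X) = T + X**2 (V(T, X) = X**2 + T = T + X**2)
U(I) = sqrt(I)*(I + I**2) (U(I) = (I + I**2)*sqrt(I) = sqrt(I)*(I + I**2))
F(W) = 1 + 2*W**2 (F(W) = (W**2 + W**2) + 1 = 2*W**2 + 1 = 1 + 2*W**2)
F(-4) - 52*U(5) = (1 + 2*(-4)**2) - 52*5**(3/2)*(1 + 5) = (1 + 2*16) - 52*5*sqrt(5)*6 = (1 + 32) - 1560*sqrt(5) = 33 - 1560*sqrt(5)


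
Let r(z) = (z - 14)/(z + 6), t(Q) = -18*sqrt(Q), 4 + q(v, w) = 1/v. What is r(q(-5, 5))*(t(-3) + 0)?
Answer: 182*I*sqrt(3) ≈ 315.23*I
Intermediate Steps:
q(v, w) = -4 + 1/v
r(z) = (-14 + z)/(6 + z)
r(q(-5, 5))*(t(-3) + 0) = ((-14 + (-4 + 1/(-5)))/(6 + (-4 + 1/(-5))))*(-18*I*sqrt(3) + 0) = ((-14 + (-4 - 1/5))/(6 + (-4 - 1/5)))*(-18*I*sqrt(3) + 0) = ((-14 - 21/5)/(6 - 21/5))*(-18*I*sqrt(3) + 0) = (-91/5/(9/5))*(-18*I*sqrt(3)) = ((5/9)*(-91/5))*(-18*I*sqrt(3)) = -(-182)*I*sqrt(3) = 182*I*sqrt(3)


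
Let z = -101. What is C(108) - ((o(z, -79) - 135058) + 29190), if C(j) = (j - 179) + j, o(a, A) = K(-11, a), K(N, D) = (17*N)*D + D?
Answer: 87119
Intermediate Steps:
K(N, D) = D + 17*D*N (K(N, D) = 17*D*N + D = D + 17*D*N)
o(a, A) = -186*a (o(a, A) = a*(1 + 17*(-11)) = a*(1 - 187) = a*(-186) = -186*a)
C(j) = -179 + 2*j (C(j) = (-179 + j) + j = -179 + 2*j)
C(108) - ((o(z, -79) - 135058) + 29190) = (-179 + 2*108) - ((-186*(-101) - 135058) + 29190) = (-179 + 216) - ((18786 - 135058) + 29190) = 37 - (-116272 + 29190) = 37 - 1*(-87082) = 37 + 87082 = 87119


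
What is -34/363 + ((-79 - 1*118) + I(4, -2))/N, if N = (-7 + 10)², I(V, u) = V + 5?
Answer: -22850/1089 ≈ -20.983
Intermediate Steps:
I(V, u) = 5 + V
N = 9 (N = 3² = 9)
-34/363 + ((-79 - 1*118) + I(4, -2))/N = -34/363 + ((-79 - 1*118) + (5 + 4))/9 = -34*1/363 + ((-79 - 118) + 9)*(⅑) = -34/363 + (-197 + 9)*(⅑) = -34/363 - 188*⅑ = -34/363 - 188/9 = -22850/1089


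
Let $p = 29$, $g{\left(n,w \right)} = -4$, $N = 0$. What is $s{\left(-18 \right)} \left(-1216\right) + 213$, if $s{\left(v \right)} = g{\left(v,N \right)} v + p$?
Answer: $-122603$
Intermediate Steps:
$s{\left(v \right)} = 29 - 4 v$ ($s{\left(v \right)} = - 4 v + 29 = 29 - 4 v$)
$s{\left(-18 \right)} \left(-1216\right) + 213 = \left(29 - -72\right) \left(-1216\right) + 213 = \left(29 + 72\right) \left(-1216\right) + 213 = 101 \left(-1216\right) + 213 = -122816 + 213 = -122603$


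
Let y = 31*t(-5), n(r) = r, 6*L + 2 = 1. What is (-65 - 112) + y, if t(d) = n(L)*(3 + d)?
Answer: -500/3 ≈ -166.67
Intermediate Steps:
L = -⅙ (L = -⅓ + (⅙)*1 = -⅓ + ⅙ = -⅙ ≈ -0.16667)
t(d) = -½ - d/6 (t(d) = -(3 + d)/6 = -½ - d/6)
y = 31/3 (y = 31*(-½ - ⅙*(-5)) = 31*(-½ + ⅚) = 31*(⅓) = 31/3 ≈ 10.333)
(-65 - 112) + y = (-65 - 112) + 31/3 = -177 + 31/3 = -500/3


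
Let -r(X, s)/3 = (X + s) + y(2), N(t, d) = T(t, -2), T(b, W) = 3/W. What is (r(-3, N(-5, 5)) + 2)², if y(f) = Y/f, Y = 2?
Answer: 625/4 ≈ 156.25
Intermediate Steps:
N(t, d) = -3/2 (N(t, d) = 3/(-2) = 3*(-½) = -3/2)
y(f) = 2/f
r(X, s) = -3 - 3*X - 3*s (r(X, s) = -3*((X + s) + 2/2) = -3*((X + s) + 2*(½)) = -3*((X + s) + 1) = -3*(1 + X + s) = -3 - 3*X - 3*s)
(r(-3, N(-5, 5)) + 2)² = ((-3 - 3*(-3) - 3*(-3/2)) + 2)² = ((-3 + 9 + 9/2) + 2)² = (21/2 + 2)² = (25/2)² = 625/4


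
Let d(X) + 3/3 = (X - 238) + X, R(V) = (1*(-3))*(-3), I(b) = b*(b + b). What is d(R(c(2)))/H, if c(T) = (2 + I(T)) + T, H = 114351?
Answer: -221/114351 ≈ -0.0019326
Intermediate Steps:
I(b) = 2*b² (I(b) = b*(2*b) = 2*b²)
c(T) = 2 + T + 2*T² (c(T) = (2 + 2*T²) + T = 2 + T + 2*T²)
R(V) = 9 (R(V) = -3*(-3) = 9)
d(X) = -239 + 2*X (d(X) = -1 + ((X - 238) + X) = -1 + ((-238 + X) + X) = -1 + (-238 + 2*X) = -239 + 2*X)
d(R(c(2)))/H = (-239 + 2*9)/114351 = (-239 + 18)*(1/114351) = -221*1/114351 = -221/114351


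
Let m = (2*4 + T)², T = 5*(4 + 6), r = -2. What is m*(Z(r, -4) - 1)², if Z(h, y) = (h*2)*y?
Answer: 756900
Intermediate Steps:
Z(h, y) = 2*h*y (Z(h, y) = (2*h)*y = 2*h*y)
T = 50 (T = 5*10 = 50)
m = 3364 (m = (2*4 + 50)² = (8 + 50)² = 58² = 3364)
m*(Z(r, -4) - 1)² = 3364*(2*(-2)*(-4) - 1)² = 3364*(16 - 1)² = 3364*15² = 3364*225 = 756900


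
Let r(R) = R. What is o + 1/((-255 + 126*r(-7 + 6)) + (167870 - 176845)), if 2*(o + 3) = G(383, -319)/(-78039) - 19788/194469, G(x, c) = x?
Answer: -144517390475827/47329403939532 ≈ -3.0534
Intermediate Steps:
o = -30891905035/10117444194 (o = -3 + (383/(-78039) - 19788/194469)/2 = -3 + (383*(-1/78039) - 19788*1/194469)/2 = -3 + (-383/78039 - 6596/64823)/2 = -3 + (½)*(-539572453/5058722097) = -3 - 539572453/10117444194 = -30891905035/10117444194 ≈ -3.0533)
o + 1/((-255 + 126*r(-7 + 6)) + (167870 - 176845)) = -30891905035/10117444194 + 1/((-255 + 126*(-7 + 6)) + (167870 - 176845)) = -30891905035/10117444194 + 1/((-255 + 126*(-1)) - 8975) = -30891905035/10117444194 + 1/((-255 - 126) - 8975) = -30891905035/10117444194 + 1/(-381 - 8975) = -30891905035/10117444194 + 1/(-9356) = -30891905035/10117444194 - 1/9356 = -144517390475827/47329403939532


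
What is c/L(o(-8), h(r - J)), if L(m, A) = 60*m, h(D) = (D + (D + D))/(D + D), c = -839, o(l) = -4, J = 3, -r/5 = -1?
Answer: 839/240 ≈ 3.4958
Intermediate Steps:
r = 5 (r = -5*(-1) = 5)
h(D) = 3/2 (h(D) = (D + 2*D)/((2*D)) = (3*D)*(1/(2*D)) = 3/2)
c/L(o(-8), h(r - J)) = -839/(60*(-4)) = -839/(-240) = -839*(-1/240) = 839/240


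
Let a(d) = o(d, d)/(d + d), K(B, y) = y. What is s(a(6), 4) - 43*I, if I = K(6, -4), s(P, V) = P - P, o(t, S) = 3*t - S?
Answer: 172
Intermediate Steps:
o(t, S) = -S + 3*t
a(d) = 1 (a(d) = (-d + 3*d)/(d + d) = (2*d)/((2*d)) = (2*d)*(1/(2*d)) = 1)
s(P, V) = 0
I = -4
s(a(6), 4) - 43*I = 0 - 43*(-4) = 0 + 172 = 172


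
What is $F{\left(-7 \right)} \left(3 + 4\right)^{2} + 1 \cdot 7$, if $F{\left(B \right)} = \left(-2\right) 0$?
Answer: $7$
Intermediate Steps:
$F{\left(B \right)} = 0$
$F{\left(-7 \right)} \left(3 + 4\right)^{2} + 1 \cdot 7 = 0 \left(3 + 4\right)^{2} + 1 \cdot 7 = 0 \cdot 7^{2} + 7 = 0 \cdot 49 + 7 = 0 + 7 = 7$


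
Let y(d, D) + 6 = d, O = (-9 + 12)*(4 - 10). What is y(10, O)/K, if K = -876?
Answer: -1/219 ≈ -0.0045662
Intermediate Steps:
O = -18 (O = 3*(-6) = -18)
y(d, D) = -6 + d
y(10, O)/K = (-6 + 10)/(-876) = 4*(-1/876) = -1/219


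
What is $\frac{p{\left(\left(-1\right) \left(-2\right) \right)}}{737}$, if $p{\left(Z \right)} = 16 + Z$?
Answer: $\frac{18}{737} \approx 0.024423$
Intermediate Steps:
$\frac{p{\left(\left(-1\right) \left(-2\right) \right)}}{737} = \frac{16 - -2}{737} = \left(16 + 2\right) \frac{1}{737} = 18 \cdot \frac{1}{737} = \frac{18}{737}$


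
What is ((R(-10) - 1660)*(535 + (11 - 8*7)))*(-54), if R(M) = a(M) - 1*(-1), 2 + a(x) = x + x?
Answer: 44479260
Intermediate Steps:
a(x) = -2 + 2*x (a(x) = -2 + (x + x) = -2 + 2*x)
R(M) = -1 + 2*M (R(M) = (-2 + 2*M) - 1*(-1) = (-2 + 2*M) + 1 = -1 + 2*M)
((R(-10) - 1660)*(535 + (11 - 8*7)))*(-54) = (((-1 + 2*(-10)) - 1660)*(535 + (11 - 8*7)))*(-54) = (((-1 - 20) - 1660)*(535 + (11 - 56)))*(-54) = ((-21 - 1660)*(535 - 45))*(-54) = -1681*490*(-54) = -823690*(-54) = 44479260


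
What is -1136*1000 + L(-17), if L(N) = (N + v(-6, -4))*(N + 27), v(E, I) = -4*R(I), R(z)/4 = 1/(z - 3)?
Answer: -7953030/7 ≈ -1.1361e+6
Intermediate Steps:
R(z) = 4/(-3 + z) (R(z) = 4/(z - 3) = 4/(-3 + z))
v(E, I) = -16/(-3 + I)
L(N) = (27 + N)*(16/7 + N) (L(N) = (N - 16/(-3 - 4))*(N + 27) = (N - 16/(-7))*(27 + N) = (N - 16*(-⅐))*(27 + N) = (N + 16/7)*(27 + N) = (16/7 + N)*(27 + N) = (27 + N)*(16/7 + N))
-1136*1000 + L(-17) = -1136*1000 + (432/7 + (-17)² + (205/7)*(-17)) = -1136000 + (432/7 + 289 - 3485/7) = -1136000 - 1030/7 = -7953030/7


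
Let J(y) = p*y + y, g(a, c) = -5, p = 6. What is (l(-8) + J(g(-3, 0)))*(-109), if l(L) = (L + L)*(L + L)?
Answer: -24089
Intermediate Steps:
l(L) = 4*L² (l(L) = (2*L)*(2*L) = 4*L²)
J(y) = 7*y (J(y) = 6*y + y = 7*y)
(l(-8) + J(g(-3, 0)))*(-109) = (4*(-8)² + 7*(-5))*(-109) = (4*64 - 35)*(-109) = (256 - 35)*(-109) = 221*(-109) = -24089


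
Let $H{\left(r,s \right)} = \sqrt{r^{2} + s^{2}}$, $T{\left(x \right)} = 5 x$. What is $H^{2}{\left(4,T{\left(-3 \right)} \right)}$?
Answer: $241$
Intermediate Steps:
$H^{2}{\left(4,T{\left(-3 \right)} \right)} = \left(\sqrt{4^{2} + \left(5 \left(-3\right)\right)^{2}}\right)^{2} = \left(\sqrt{16 + \left(-15\right)^{2}}\right)^{2} = \left(\sqrt{16 + 225}\right)^{2} = \left(\sqrt{241}\right)^{2} = 241$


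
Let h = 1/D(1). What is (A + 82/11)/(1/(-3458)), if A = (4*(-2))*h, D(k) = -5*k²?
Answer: -1722084/55 ≈ -31311.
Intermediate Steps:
h = -⅕ (h = 1/(-5*1²) = 1/(-5*1) = 1/(-5) = 1*(-⅕) = -⅕ ≈ -0.20000)
A = 8/5 (A = (4*(-2))*(-⅕) = -8*(-⅕) = 8/5 ≈ 1.6000)
(A + 82/11)/(1/(-3458)) = (8/5 + 82/11)/(1/(-3458)) = (8/5 + 82*(1/11))/(-1/3458) = (8/5 + 82/11)*(-3458) = (498/55)*(-3458) = -1722084/55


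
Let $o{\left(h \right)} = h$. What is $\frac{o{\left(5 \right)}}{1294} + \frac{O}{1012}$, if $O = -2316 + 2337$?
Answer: $\frac{16117}{654764} \approx 0.024615$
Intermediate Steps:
$O = 21$
$\frac{o{\left(5 \right)}}{1294} + \frac{O}{1012} = \frac{5}{1294} + \frac{21}{1012} = \frac{16117}{654764}$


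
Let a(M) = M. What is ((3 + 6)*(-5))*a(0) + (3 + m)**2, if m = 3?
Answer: 36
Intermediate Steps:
((3 + 6)*(-5))*a(0) + (3 + m)**2 = ((3 + 6)*(-5))*0 + (3 + 3)**2 = (9*(-5))*0 + 6**2 = -45*0 + 36 = 0 + 36 = 36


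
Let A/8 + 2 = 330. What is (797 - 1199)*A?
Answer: -1054848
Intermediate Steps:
A = 2624 (A = -16 + 8*330 = -16 + 2640 = 2624)
(797 - 1199)*A = (797 - 1199)*2624 = -402*2624 = -1054848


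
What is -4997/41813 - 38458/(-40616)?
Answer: 702543101/849138404 ≈ 0.82736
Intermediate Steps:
-4997/41813 - 38458/(-40616) = -4997*1/41813 - 38458*(-1/40616) = -4997/41813 + 19229/20308 = 702543101/849138404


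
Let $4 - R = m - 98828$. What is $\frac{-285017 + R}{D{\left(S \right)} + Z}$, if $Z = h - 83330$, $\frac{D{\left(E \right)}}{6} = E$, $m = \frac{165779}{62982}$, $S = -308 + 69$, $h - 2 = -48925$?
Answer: $\frac{11726469449}{8419874634} \approx 1.3927$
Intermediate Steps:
$h = -48923$ ($h = 2 - 48925 = -48923$)
$S = -239$
$m = \frac{165779}{62982}$ ($m = 165779 \cdot \frac{1}{62982} = \frac{165779}{62982} \approx 2.6322$)
$D{\left(E \right)} = 6 E$
$R = \frac{6224471245}{62982}$ ($R = 4 - \left(\frac{165779}{62982} - 98828\right) = 4 - - \frac{6224219317}{62982} = 4 + \frac{6224219317}{62982} = \frac{6224471245}{62982} \approx 98829.0$)
$Z = -132253$ ($Z = -48923 - 83330 = -132253$)
$\frac{-285017 + R}{D{\left(S \right)} + Z} = \frac{-285017 + \frac{6224471245}{62982}}{6 \left(-239\right) - 132253} = - \frac{11726469449}{62982 \left(-1434 - 132253\right)} = - \frac{11726469449}{62982 \left(-133687\right)} = \left(- \frac{11726469449}{62982}\right) \left(- \frac{1}{133687}\right) = \frac{11726469449}{8419874634}$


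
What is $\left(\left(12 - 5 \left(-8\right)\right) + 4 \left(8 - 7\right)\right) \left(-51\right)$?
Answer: $-2856$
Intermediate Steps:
$\left(\left(12 - 5 \left(-8\right)\right) + 4 \left(8 - 7\right)\right) \left(-51\right) = \left(\left(12 - -40\right) + 4 \cdot 1\right) \left(-51\right) = \left(\left(12 + 40\right) + 4\right) \left(-51\right) = \left(52 + 4\right) \left(-51\right) = 56 \left(-51\right) = -2856$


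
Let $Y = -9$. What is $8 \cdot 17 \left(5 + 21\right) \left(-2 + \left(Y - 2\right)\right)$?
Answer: $-45968$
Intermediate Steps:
$8 \cdot 17 \left(5 + 21\right) \left(-2 + \left(Y - 2\right)\right) = 8 \cdot 17 \left(5 + 21\right) \left(-2 - 11\right) = 136 \cdot 26 \left(-2 - 11\right) = 136 \cdot 26 \left(-13\right) = 136 \left(-338\right) = -45968$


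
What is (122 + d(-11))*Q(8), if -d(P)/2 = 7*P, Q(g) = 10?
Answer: 2760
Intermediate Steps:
d(P) = -14*P
(122 + d(-11))*Q(8) = (122 - 14*(-11))*10 = (122 + 154)*10 = 276*10 = 2760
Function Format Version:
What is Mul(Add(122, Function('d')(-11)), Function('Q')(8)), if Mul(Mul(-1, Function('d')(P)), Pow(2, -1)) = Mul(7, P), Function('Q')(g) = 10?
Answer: 2760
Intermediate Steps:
Function('d')(P) = Mul(-14, P) (Function('d')(P) = Mul(-2, Mul(7, P)) = Mul(-14, P))
Mul(Add(122, Function('d')(-11)), Function('Q')(8)) = Mul(Add(122, Mul(-14, -11)), 10) = Mul(Add(122, 154), 10) = Mul(276, 10) = 2760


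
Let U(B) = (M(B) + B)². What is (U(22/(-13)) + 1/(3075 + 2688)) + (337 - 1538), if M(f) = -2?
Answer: -1156432226/973947 ≈ -1187.4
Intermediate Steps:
U(B) = (-2 + B)²
(U(22/(-13)) + 1/(3075 + 2688)) + (337 - 1538) = ((-2 + 22/(-13))² + 1/(3075 + 2688)) + (337 - 1538) = ((-2 + 22*(-1/13))² + 1/5763) - 1201 = ((-2 - 22/13)² + 1/5763) - 1201 = ((-48/13)² + 1/5763) - 1201 = (2304/169 + 1/5763) - 1201 = 13278121/973947 - 1201 = -1156432226/973947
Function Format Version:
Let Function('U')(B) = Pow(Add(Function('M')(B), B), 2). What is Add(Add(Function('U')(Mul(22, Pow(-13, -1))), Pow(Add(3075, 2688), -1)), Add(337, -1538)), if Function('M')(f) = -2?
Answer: Rational(-1156432226, 973947) ≈ -1187.4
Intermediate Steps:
Function('U')(B) = Pow(Add(-2, B), 2)
Add(Add(Function('U')(Mul(22, Pow(-13, -1))), Pow(Add(3075, 2688), -1)), Add(337, -1538)) = Add(Add(Pow(Add(-2, Mul(22, Pow(-13, -1))), 2), Pow(Add(3075, 2688), -1)), Add(337, -1538)) = Add(Add(Pow(Add(-2, Mul(22, Rational(-1, 13))), 2), Pow(5763, -1)), -1201) = Add(Add(Pow(Add(-2, Rational(-22, 13)), 2), Rational(1, 5763)), -1201) = Add(Add(Pow(Rational(-48, 13), 2), Rational(1, 5763)), -1201) = Add(Add(Rational(2304, 169), Rational(1, 5763)), -1201) = Add(Rational(13278121, 973947), -1201) = Rational(-1156432226, 973947)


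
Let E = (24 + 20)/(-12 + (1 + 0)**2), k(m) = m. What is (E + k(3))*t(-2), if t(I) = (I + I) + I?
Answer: 6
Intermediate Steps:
E = -4 (E = 44/(-12 + 1**2) = 44/(-12 + 1) = 44/(-11) = 44*(-1/11) = -4)
t(I) = 3*I (t(I) = 2*I + I = 3*I)
(E + k(3))*t(-2) = (-4 + 3)*(3*(-2)) = -1*(-6) = 6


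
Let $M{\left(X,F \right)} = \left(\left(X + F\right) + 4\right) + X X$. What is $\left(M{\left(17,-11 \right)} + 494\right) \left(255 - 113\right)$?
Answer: $112606$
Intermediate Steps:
$M{\left(X,F \right)} = 4 + F + X + X^{2}$ ($M{\left(X,F \right)} = \left(\left(F + X\right) + 4\right) + X^{2} = \left(4 + F + X\right) + X^{2} = 4 + F + X + X^{2}$)
$\left(M{\left(17,-11 \right)} + 494\right) \left(255 - 113\right) = \left(\left(4 - 11 + 17 + 17^{2}\right) + 494\right) \left(255 - 113\right) = \left(\left(4 - 11 + 17 + 289\right) + 494\right) 142 = \left(299 + 494\right) 142 = 793 \cdot 142 = 112606$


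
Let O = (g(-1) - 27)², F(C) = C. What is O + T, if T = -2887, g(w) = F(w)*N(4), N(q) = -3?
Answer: -2311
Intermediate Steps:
g(w) = -3*w (g(w) = w*(-3) = -3*w)
O = 576 (O = (-3*(-1) - 27)² = (3 - 27)² = (-24)² = 576)
O + T = 576 - 2887 = -2311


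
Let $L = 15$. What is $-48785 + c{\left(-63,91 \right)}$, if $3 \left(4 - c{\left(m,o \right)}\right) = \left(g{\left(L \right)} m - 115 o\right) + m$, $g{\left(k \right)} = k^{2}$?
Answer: $- \frac{121640}{3} \approx -40547.0$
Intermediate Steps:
$c{\left(m,o \right)} = 4 - \frac{226 m}{3} + \frac{115 o}{3}$ ($c{\left(m,o \right)} = 4 - \frac{\left(15^{2} m - 115 o\right) + m}{3} = 4 - \frac{\left(225 m - 115 o\right) + m}{3} = 4 - \frac{\left(- 115 o + 225 m\right) + m}{3} = 4 - \frac{- 115 o + 226 m}{3} = 4 - \left(- \frac{115 o}{3} + \frac{226 m}{3}\right) = 4 - \frac{226 m}{3} + \frac{115 o}{3}$)
$-48785 + c{\left(-63,91 \right)} = -48785 + \left(4 - -4746 + \frac{115}{3} \cdot 91\right) = -48785 + \left(4 + 4746 + \frac{10465}{3}\right) = -48785 + \frac{24715}{3} = - \frac{121640}{3}$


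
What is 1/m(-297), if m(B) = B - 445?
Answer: -1/742 ≈ -0.0013477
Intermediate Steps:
m(B) = -445 + B
1/m(-297) = 1/(-445 - 297) = 1/(-742) = -1/742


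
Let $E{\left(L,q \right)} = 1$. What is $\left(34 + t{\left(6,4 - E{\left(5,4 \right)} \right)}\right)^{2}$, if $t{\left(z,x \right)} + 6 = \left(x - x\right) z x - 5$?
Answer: $529$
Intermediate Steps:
$t{\left(z,x \right)} = -11$ ($t{\left(z,x \right)} = -6 + \left(\left(x - x\right) z x - 5\right) = -6 + \left(0 z x - 5\right) = -6 - \left(5 + 0 x\right) = -6 + \left(0 - 5\right) = -6 - 5 = -11$)
$\left(34 + t{\left(6,4 - E{\left(5,4 \right)} \right)}\right)^{2} = \left(34 - 11\right)^{2} = 23^{2} = 529$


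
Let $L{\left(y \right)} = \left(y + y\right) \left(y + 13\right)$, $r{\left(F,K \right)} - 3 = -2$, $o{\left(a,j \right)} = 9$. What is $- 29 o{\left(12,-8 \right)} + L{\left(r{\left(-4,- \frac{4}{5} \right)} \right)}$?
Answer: $-233$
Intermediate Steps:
$r{\left(F,K \right)} = 1$ ($r{\left(F,K \right)} = 3 - 2 = 1$)
$L{\left(y \right)} = 2 y \left(13 + y\right)$
$- 29 o{\left(12,-8 \right)} + L{\left(r{\left(-4,- \frac{4}{5} \right)} \right)} = \left(-29\right) 9 + 2 \cdot 1 \left(13 + 1\right) = -261 + 2 \cdot 1 \cdot 14 = -261 + 28 = -233$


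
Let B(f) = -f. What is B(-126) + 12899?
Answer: 13025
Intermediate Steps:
B(-126) + 12899 = -1*(-126) + 12899 = 126 + 12899 = 13025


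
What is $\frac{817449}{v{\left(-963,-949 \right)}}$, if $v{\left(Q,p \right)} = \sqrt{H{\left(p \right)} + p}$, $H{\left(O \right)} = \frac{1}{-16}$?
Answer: $- \frac{3269796 i \sqrt{15185}}{15185} \approx - 26535.0 i$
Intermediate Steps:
$H{\left(O \right)} = - \frac{1}{16}$
$v{\left(Q,p \right)} = \sqrt{- \frac{1}{16} + p}$
$\frac{817449}{v{\left(-963,-949 \right)}} = \frac{817449}{\frac{1}{4} \sqrt{-1 + 16 \left(-949\right)}} = \frac{817449}{\frac{1}{4} \sqrt{-1 - 15184}} = \frac{817449}{\frac{1}{4} \sqrt{-15185}} = \frac{817449}{\frac{1}{4} i \sqrt{15185}} = 817449 \left(- \frac{4 i \sqrt{15185}}{15185}\right) = - \frac{3269796 i \sqrt{15185}}{15185}$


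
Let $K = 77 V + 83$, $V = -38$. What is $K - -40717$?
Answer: $37874$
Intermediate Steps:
$K = -2843$ ($K = 77 \left(-38\right) + 83 = -2926 + 83 = -2843$)
$K - -40717 = -2843 - -40717 = -2843 + 40717 = 37874$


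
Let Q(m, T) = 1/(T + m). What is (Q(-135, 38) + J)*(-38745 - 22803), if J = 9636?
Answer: -57528361668/97 ≈ -5.9308e+8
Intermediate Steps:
(Q(-135, 38) + J)*(-38745 - 22803) = (1/(38 - 135) + 9636)*(-38745 - 22803) = (1/(-97) + 9636)*(-61548) = (-1/97 + 9636)*(-61548) = (934691/97)*(-61548) = -57528361668/97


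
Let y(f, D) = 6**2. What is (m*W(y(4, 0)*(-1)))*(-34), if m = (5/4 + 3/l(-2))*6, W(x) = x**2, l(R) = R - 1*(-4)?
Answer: -727056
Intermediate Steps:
l(R) = 4 + R (l(R) = R + 4 = 4 + R)
y(f, D) = 36
m = 33/2 (m = (5/4 + 3/(4 - 2))*6 = (5*(1/4) + 3/2)*6 = (5/4 + 3*(1/2))*6 = (5/4 + 3/2)*6 = (11/4)*6 = 33/2 ≈ 16.500)
(m*W(y(4, 0)*(-1)))*(-34) = (33*(36*(-1))**2/2)*(-34) = ((33/2)*(-36)**2)*(-34) = ((33/2)*1296)*(-34) = 21384*(-34) = -727056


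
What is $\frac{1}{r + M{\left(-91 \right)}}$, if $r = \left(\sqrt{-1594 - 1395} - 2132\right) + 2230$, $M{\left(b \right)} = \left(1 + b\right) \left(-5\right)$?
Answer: $\frac{548}{303293} - \frac{7 i \sqrt{61}}{303293} \approx 0.0018068 - 0.00018026 i$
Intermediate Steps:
$M{\left(b \right)} = -5 - 5 b$
$r = 98 + 7 i \sqrt{61}$ ($r = \left(\sqrt{-2989} - 2132\right) + 2230 = \left(7 i \sqrt{61} - 2132\right) + 2230 = \left(-2132 + 7 i \sqrt{61}\right) + 2230 = 98 + 7 i \sqrt{61} \approx 98.0 + 54.672 i$)
$\frac{1}{r + M{\left(-91 \right)}} = \frac{1}{\left(98 + 7 i \sqrt{61}\right) - -450} = \frac{1}{\left(98 + 7 i \sqrt{61}\right) + \left(-5 + 455\right)} = \frac{1}{\left(98 + 7 i \sqrt{61}\right) + 450} = \frac{1}{548 + 7 i \sqrt{61}}$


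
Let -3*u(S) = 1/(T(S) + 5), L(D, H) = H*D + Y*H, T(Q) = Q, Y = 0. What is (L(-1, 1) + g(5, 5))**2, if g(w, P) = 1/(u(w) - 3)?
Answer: 14641/8281 ≈ 1.7680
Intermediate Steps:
L(D, H) = D*H (L(D, H) = H*D + 0*H = D*H + 0 = D*H)
u(S) = -1/(3*(5 + S)) (u(S) = -1/(3*(S + 5)) = -1/(3*(5 + S)))
g(w, P) = 1/(-3 - 1/(15 + 3*w)) (g(w, P) = 1/(-1/(15 + 3*w) - 3) = 1/(-3 - 1/(15 + 3*w)))
(L(-1, 1) + g(5, 5))**2 = (-1*1 + 3*(-5 - 1*5)/(46 + 9*5))**2 = (-1 + 3*(-5 - 5)/(46 + 45))**2 = (-1 + 3*(-10)/91)**2 = (-1 + 3*(1/91)*(-10))**2 = (-1 - 30/91)**2 = (-121/91)**2 = 14641/8281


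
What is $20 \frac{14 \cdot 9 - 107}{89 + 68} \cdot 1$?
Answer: $\frac{380}{157} \approx 2.4204$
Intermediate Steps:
$20 \frac{14 \cdot 9 - 107}{89 + 68} \cdot 1 = 20 \frac{126 - 107}{157} \cdot 1 = 20 \cdot 19 \cdot \frac{1}{157} \cdot 1 = 20 \cdot \frac{19}{157} \cdot 1 = \frac{380}{157} \cdot 1 = \frac{380}{157}$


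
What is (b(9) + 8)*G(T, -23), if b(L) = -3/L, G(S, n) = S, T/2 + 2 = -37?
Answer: -598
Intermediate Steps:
T = -78 (T = -4 + 2*(-37) = -4 - 74 = -78)
(b(9) + 8)*G(T, -23) = (-3/9 + 8)*(-78) = (-3*1/9 + 8)*(-78) = (-1/3 + 8)*(-78) = (23/3)*(-78) = -598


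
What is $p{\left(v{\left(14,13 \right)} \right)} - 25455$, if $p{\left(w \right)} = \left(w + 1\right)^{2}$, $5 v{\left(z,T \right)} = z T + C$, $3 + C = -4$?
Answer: $-24159$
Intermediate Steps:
$C = -7$ ($C = -3 - 4 = -7$)
$v{\left(z,T \right)} = - \frac{7}{5} + \frac{T z}{5}$ ($v{\left(z,T \right)} = \frac{z T - 7}{5} = \frac{T z - 7}{5} = \frac{-7 + T z}{5} = - \frac{7}{5} + \frac{T z}{5}$)
$p{\left(w \right)} = \left(1 + w\right)^{2}$
$p{\left(v{\left(14,13 \right)} \right)} - 25455 = \left(1 - \left(\frac{7}{5} - \frac{182}{5}\right)\right)^{2} - 25455 = \left(1 + \left(- \frac{7}{5} + \frac{182}{5}\right)\right)^{2} - 25455 = \left(1 + 35\right)^{2} - 25455 = 36^{2} - 25455 = 1296 - 25455 = -24159$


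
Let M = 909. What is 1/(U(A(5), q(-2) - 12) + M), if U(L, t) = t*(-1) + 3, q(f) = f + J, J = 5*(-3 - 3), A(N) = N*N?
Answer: 1/956 ≈ 0.0010460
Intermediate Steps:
A(N) = N²
J = -30 (J = 5*(-6) = -30)
q(f) = -30 + f (q(f) = f - 30 = -30 + f)
U(L, t) = 3 - t (U(L, t) = -t + 3 = 3 - t)
1/(U(A(5), q(-2) - 12) + M) = 1/((3 - ((-30 - 2) - 12)) + 909) = 1/((3 - (-32 - 12)) + 909) = 1/((3 - 1*(-44)) + 909) = 1/((3 + 44) + 909) = 1/(47 + 909) = 1/956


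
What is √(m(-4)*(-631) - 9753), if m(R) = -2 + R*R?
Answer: I*√18587 ≈ 136.33*I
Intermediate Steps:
m(R) = -2 + R²
√(m(-4)*(-631) - 9753) = √((-2 + (-4)²)*(-631) - 9753) = √((-2 + 16)*(-631) - 9753) = √(14*(-631) - 9753) = √(-8834 - 9753) = √(-18587) = I*√18587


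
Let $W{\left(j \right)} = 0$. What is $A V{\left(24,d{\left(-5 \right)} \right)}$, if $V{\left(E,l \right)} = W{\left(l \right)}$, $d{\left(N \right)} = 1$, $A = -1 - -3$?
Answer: $0$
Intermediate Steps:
$A = 2$ ($A = -1 + 3 = 2$)
$V{\left(E,l \right)} = 0$
$A V{\left(24,d{\left(-5 \right)} \right)} = 2 \cdot 0 = 0$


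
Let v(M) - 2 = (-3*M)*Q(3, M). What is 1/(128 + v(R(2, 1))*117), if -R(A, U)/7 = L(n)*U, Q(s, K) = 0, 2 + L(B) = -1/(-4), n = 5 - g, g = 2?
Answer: 1/362 ≈ 0.0027624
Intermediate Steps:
n = 3 (n = 5 - 1*2 = 5 - 2 = 3)
L(B) = -7/4 (L(B) = -2 - 1/(-4) = -2 - 1*(-¼) = -2 + ¼ = -7/4)
R(A, U) = 49*U/4 (R(A, U) = -(-49)*U/4 = 49*U/4)
v(M) = 2 (v(M) = 2 - 3*M*0 = 2 + 0 = 2)
1/(128 + v(R(2, 1))*117) = 1/(128 + 2*117) = 1/(128 + 234) = 1/362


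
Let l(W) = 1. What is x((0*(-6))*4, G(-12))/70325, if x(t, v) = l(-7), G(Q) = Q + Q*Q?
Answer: 1/70325 ≈ 1.4220e-5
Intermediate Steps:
G(Q) = Q + Q**2
x(t, v) = 1
x((0*(-6))*4, G(-12))/70325 = 1/70325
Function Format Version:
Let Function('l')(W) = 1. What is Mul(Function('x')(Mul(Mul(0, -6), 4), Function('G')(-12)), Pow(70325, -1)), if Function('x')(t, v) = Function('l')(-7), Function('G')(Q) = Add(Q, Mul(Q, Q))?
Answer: Rational(1, 70325) ≈ 1.4220e-5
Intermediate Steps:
Function('G')(Q) = Add(Q, Pow(Q, 2))
Function('x')(t, v) = 1
Mul(Function('x')(Mul(Mul(0, -6), 4), Function('G')(-12)), Pow(70325, -1)) = Mul(1, Pow(70325, -1)) = Mul(1, Rational(1, 70325)) = Rational(1, 70325)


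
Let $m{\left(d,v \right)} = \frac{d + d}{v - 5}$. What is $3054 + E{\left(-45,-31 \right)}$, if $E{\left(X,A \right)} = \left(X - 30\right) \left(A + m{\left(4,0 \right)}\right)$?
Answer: $5499$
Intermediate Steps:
$m{\left(d,v \right)} = \frac{2 d}{-5 + v}$
$E{\left(X,A \right)} = \left(-30 + X\right) \left(- \frac{8}{5} + A\right)$ ($E{\left(X,A \right)} = \left(X - 30\right) \left(A + 2 \cdot 4 \frac{1}{-5 + 0}\right) = \left(-30 + X\right) \left(A + 2 \cdot 4 \frac{1}{-5}\right) = \left(-30 + X\right) \left(A + 2 \cdot 4 \left(- \frac{1}{5}\right)\right) = \left(-30 + X\right) \left(A - \frac{8}{5}\right) = \left(-30 + X\right) \left(- \frac{8}{5} + A\right)$)
$3054 + E{\left(-45,-31 \right)} = 3054 - -2445 = 3054 + \left(48 + 930 + 72 + 1395\right) = 3054 + 2445 = 5499$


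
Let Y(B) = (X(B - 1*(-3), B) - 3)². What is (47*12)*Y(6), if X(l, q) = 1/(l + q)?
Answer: 363968/75 ≈ 4852.9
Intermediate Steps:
Y(B) = (-3 + 1/(3 + 2*B))² (Y(B) = (1/((B - 1*(-3)) + B) - 3)² = (1/((B + 3) + B) - 3)² = (1/((3 + B) + B) - 3)² = (1/(3 + 2*B) - 3)² = (-3 + 1/(3 + 2*B))²)
(47*12)*Y(6) = (47*12)*(4*(4 + 3*6)²/(3 + 2*6)²) = 564*(4*(4 + 18)²/(3 + 12)²) = 564*(4*22²/15²) = 564*(4*(1/225)*484) = 564*(1936/225) = 363968/75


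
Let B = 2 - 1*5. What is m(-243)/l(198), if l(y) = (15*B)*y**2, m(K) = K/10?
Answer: 1/72600 ≈ 1.3774e-5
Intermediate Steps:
m(K) = K/10 (m(K) = K*(1/10) = K/10)
B = -3 (B = 2 - 5 = -3)
l(y) = -45*y**2 (l(y) = (15*(-3))*y**2 = -45*y**2)
m(-243)/l(198) = ((1/10)*(-243))/((-45*198**2)) = -243/(10*((-45*39204))) = -243/10/(-1764180) = -243/10*(-1/1764180) = 1/72600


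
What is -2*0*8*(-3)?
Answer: 0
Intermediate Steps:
-2*0*8*(-3) = -0*(-3) = -2*0 = 0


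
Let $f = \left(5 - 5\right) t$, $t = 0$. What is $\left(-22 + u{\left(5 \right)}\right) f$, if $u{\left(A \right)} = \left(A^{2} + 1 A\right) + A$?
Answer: $0$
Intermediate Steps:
$f = 0$ ($f = \left(5 - 5\right) 0 = 0 \cdot 0 = 0$)
$u{\left(A \right)} = A^{2} + 2 A$ ($u{\left(A \right)} = \left(A^{2} + A\right) + A = \left(A + A^{2}\right) + A = A^{2} + 2 A$)
$\left(-22 + u{\left(5 \right)}\right) f = \left(-22 + 5 \left(2 + 5\right)\right) 0 = \left(-22 + 5 \cdot 7\right) 0 = \left(-22 + 35\right) 0 = 13 \cdot 0 = 0$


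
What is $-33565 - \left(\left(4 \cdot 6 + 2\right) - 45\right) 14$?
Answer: $-33299$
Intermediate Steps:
$-33565 - \left(\left(4 \cdot 6 + 2\right) - 45\right) 14 = -33565 - \left(\left(24 + 2\right) - 45\right) 14 = -33565 - \left(26 - 45\right) 14 = -33565 - \left(-19\right) 14 = -33565 - -266 = -33565 + 266 = -33299$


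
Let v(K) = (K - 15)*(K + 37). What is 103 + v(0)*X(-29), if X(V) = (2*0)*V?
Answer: 103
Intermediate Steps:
X(V) = 0 (X(V) = 0*V = 0)
v(K) = (-15 + K)*(37 + K)
103 + v(0)*X(-29) = 103 + (-555 + 0² + 22*0)*0 = 103 + (-555 + 0 + 0)*0 = 103 - 555*0 = 103 + 0 = 103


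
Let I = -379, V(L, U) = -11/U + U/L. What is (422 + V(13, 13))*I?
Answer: -2079952/13 ≈ -1.6000e+5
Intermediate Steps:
(422 + V(13, 13))*I = (422 + (-11/13 + 13/13))*(-379) = (422 + (-11*1/13 + 13*(1/13)))*(-379) = (422 + (-11/13 + 1))*(-379) = (422 + 2/13)*(-379) = (5488/13)*(-379) = -2079952/13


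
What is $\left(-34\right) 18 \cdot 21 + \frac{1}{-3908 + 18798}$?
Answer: $- \frac{191366279}{14890} \approx -12852.0$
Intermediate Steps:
$\left(-34\right) 18 \cdot 21 + \frac{1}{-3908 + 18798} = \left(-612\right) 21 + \frac{1}{14890} = -12852 + \frac{1}{14890} = - \frac{191366279}{14890}$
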